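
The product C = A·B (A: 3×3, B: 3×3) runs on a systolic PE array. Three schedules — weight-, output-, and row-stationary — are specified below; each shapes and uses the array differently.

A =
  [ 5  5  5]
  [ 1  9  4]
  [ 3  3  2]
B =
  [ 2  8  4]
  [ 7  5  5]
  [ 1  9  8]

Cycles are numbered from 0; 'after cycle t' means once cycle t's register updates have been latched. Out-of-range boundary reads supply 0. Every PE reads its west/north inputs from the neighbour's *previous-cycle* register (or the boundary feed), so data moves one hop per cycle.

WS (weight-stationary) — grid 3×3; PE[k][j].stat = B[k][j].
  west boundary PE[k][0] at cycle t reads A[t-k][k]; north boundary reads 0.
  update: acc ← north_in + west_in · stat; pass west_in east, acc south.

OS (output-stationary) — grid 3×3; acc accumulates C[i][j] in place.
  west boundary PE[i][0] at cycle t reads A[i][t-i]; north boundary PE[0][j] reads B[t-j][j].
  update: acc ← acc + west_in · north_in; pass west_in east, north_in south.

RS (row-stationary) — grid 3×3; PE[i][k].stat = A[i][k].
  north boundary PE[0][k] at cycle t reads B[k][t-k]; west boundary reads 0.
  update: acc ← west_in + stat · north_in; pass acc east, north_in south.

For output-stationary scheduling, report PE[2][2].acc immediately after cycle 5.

PE[2][2].acc = 27

OS 3×3: PE[2][2] cycle-by-cycle (with neighbour feeds):
  after 0 — PE[1][2] acc=0, pass-E 0, pass-S 0
  after 0 — PE[2][1] acc=0, pass-E 0, pass-S 0
  after 0 — PE[2][2] acc=0, pass-E 0, pass-S 0
  after 1 — PE[1][2] acc=0, pass-E 0, pass-S 0
  after 1 — PE[2][1] acc=0, pass-E 0, pass-S 0
  after 1 — PE[2][2] acc=0, pass-E 0, pass-S 0
  after 2 — PE[1][2] acc=0, pass-E 0, pass-S 0
  after 2 — PE[2][1] acc=0, pass-E 0, pass-S 0
  after 2 — PE[2][2] acc=0, pass-E 0, pass-S 0
  after 3 — PE[1][2] acc=4, pass-E 1, pass-S 4
  after 3 — PE[2][1] acc=24, pass-E 3, pass-S 8
  after 3 — PE[2][2] acc=0, pass-E 0, pass-S 0
  after 4 — PE[1][2] acc=49, pass-E 9, pass-S 5
  after 4 — PE[2][1] acc=39, pass-E 3, pass-S 5
  after 4 — PE[2][2] acc=12, pass-E 3, pass-S 4
  after 5 — PE[1][2] acc=81, pass-E 4, pass-S 8
  after 5 — PE[2][1] acc=57, pass-E 2, pass-S 9
  after 5 — PE[2][2] acc=27, pass-E 3, pass-S 5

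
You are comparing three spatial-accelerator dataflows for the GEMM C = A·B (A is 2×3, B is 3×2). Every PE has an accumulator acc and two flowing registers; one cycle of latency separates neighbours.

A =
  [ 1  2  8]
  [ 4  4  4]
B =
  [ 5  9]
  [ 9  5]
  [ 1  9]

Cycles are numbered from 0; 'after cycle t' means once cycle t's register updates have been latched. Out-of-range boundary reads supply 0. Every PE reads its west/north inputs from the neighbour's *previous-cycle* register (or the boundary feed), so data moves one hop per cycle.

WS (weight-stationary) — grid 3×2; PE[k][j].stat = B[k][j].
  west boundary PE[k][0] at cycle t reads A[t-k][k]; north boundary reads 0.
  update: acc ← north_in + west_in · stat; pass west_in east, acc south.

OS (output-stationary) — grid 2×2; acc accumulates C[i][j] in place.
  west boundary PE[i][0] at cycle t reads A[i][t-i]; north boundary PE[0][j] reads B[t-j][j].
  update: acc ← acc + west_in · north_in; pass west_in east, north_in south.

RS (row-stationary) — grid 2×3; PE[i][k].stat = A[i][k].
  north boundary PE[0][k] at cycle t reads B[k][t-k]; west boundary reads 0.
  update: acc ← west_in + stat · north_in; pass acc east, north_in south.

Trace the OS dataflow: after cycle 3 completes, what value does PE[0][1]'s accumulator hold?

PE[0][1].acc = 91

OS (2×2). Following PE[0][1] plus its west/north inputs:
  [0] (0,0) acc=5 (h:1 v:5)
  [0] (0,1) acc=0 (h:0 v:0)
  [1] (0,0) acc=23 (h:2 v:9)
  [1] (0,1) acc=9 (h:1 v:9)
  [2] (0,0) acc=31 (h:8 v:1)
  [2] (0,1) acc=19 (h:2 v:5)
  [3] (0,0) acc=31 (h:0 v:0)
  [3] (0,1) acc=91 (h:8 v:9)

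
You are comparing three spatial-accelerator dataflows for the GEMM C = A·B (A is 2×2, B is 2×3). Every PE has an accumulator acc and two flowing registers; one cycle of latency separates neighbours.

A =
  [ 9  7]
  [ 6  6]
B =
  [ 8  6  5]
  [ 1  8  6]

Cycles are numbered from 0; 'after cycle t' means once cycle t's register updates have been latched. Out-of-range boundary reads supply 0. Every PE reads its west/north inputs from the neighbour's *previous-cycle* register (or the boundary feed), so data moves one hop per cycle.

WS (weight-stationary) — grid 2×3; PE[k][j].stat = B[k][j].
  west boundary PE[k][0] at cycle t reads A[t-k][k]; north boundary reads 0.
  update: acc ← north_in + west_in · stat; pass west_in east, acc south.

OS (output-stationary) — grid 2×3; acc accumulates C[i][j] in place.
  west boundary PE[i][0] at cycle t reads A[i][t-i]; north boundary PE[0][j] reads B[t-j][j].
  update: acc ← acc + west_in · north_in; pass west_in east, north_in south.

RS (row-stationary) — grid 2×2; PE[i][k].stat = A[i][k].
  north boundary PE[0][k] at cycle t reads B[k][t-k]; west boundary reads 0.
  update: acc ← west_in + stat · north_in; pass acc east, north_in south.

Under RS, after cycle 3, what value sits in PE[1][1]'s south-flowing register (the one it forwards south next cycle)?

RS (2×2). Following PE[1][1] plus its west/north inputs:
  [0] (0,1) acc=0 (h:0 v:0)
  [0] (1,0) acc=0 (h:0 v:0)
  [0] (1,1) acc=0 (h:0 v:0)
  [1] (0,1) acc=79 (h:79 v:1)
  [1] (1,0) acc=48 (h:48 v:8)
  [1] (1,1) acc=0 (h:0 v:0)
  [2] (0,1) acc=110 (h:110 v:8)
  [2] (1,0) acc=36 (h:36 v:6)
  [2] (1,1) acc=54 (h:54 v:1)
  [3] (0,1) acc=87 (h:87 v:6)
  [3] (1,0) acc=30 (h:30 v:5)
  [3] (1,1) acc=84 (h:84 v:8)

register = 8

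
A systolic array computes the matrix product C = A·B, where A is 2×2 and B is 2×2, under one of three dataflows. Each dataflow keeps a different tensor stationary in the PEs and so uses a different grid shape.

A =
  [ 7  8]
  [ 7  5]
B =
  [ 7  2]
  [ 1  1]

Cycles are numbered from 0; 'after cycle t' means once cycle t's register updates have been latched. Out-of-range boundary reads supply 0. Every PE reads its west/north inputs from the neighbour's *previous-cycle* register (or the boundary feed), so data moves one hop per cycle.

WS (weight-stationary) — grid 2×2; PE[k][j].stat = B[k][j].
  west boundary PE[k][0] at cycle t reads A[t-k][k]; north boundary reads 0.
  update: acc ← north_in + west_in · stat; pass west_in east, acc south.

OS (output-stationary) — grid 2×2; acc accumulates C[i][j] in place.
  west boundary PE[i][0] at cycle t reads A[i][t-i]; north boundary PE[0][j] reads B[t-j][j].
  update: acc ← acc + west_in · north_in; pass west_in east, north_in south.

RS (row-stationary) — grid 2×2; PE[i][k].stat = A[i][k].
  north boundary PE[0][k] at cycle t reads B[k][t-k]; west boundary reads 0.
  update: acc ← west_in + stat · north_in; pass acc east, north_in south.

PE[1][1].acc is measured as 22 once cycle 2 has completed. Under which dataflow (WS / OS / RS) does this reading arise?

dataflow = WS

WS (2×2 grid), PE[1][1]:
  0: (1,1).acc=0  regs=<0,0>
  1: (1,1).acc=0  regs=<0,0>
  2: (1,1).acc=22  regs=<8,22>
OS (2×2 grid), PE[1][1]:
  0: (1,1).acc=0  regs=<0,0>
  1: (1,1).acc=0  regs=<0,0>
  2: (1,1).acc=14  regs=<7,2>
RS (2×2 grid), PE[1][1]:
  0: (1,1).acc=0  regs=<0,0>
  1: (1,1).acc=0  regs=<0,0>
  2: (1,1).acc=54  regs=<54,1>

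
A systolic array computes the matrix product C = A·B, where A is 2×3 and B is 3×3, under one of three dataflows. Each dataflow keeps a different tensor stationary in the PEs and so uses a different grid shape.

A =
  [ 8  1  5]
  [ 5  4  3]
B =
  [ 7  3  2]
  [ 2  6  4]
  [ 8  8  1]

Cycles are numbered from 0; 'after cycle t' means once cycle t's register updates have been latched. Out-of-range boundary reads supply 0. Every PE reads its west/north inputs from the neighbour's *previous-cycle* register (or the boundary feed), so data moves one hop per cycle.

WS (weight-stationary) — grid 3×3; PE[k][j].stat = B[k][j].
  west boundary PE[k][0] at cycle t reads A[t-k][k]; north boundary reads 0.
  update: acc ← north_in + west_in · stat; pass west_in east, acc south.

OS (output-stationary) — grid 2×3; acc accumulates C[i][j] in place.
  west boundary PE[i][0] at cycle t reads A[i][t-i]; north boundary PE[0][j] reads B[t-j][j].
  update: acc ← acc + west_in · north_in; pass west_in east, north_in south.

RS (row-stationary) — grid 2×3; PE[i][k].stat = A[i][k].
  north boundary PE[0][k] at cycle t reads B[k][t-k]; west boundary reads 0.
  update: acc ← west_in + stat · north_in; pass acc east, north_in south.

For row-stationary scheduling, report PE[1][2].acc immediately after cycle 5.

PE[1][2].acc = 29

RS on a 2×3 grid — tracing PE[1][2] and its feeders:
  cycle 0: PE[0][2] → acc 0, east 0, south 0
  cycle 0: PE[1][1] → acc 0, east 0, south 0
  cycle 0: PE[1][2] → acc 0, east 0, south 0
  cycle 1: PE[0][2] → acc 0, east 0, south 0
  cycle 1: PE[1][1] → acc 0, east 0, south 0
  cycle 1: PE[1][2] → acc 0, east 0, south 0
  cycle 2: PE[0][2] → acc 98, east 98, south 8
  cycle 2: PE[1][1] → acc 43, east 43, south 2
  cycle 2: PE[1][2] → acc 0, east 0, south 0
  cycle 3: PE[0][2] → acc 70, east 70, south 8
  cycle 3: PE[1][1] → acc 39, east 39, south 6
  cycle 3: PE[1][2] → acc 67, east 67, south 8
  cycle 4: PE[0][2] → acc 25, east 25, south 1
  cycle 4: PE[1][1] → acc 26, east 26, south 4
  cycle 4: PE[1][2] → acc 63, east 63, south 8
  cycle 5: PE[0][2] → acc 0, east 0, south 0
  cycle 5: PE[1][1] → acc 0, east 0, south 0
  cycle 5: PE[1][2] → acc 29, east 29, south 1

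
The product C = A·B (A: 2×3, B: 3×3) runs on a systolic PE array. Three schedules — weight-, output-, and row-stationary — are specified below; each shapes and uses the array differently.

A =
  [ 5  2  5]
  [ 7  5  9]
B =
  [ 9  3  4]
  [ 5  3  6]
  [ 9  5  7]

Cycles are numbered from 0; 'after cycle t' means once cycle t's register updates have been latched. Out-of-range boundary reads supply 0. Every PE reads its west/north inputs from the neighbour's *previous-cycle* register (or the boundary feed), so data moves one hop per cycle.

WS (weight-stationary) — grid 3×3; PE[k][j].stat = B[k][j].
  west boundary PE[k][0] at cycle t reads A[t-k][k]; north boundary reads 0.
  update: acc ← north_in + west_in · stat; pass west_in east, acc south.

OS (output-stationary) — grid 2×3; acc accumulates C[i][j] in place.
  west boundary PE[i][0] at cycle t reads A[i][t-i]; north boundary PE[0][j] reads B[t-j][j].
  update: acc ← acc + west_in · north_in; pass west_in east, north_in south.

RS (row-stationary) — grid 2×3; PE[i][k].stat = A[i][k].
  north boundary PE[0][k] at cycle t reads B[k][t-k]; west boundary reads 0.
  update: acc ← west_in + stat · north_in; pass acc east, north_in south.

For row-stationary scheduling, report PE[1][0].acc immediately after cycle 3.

PE[1][0].acc = 28

RS 2×3: PE[1][0] cycle-by-cycle (with neighbour feeds):
  cycle 0: PE[0][0] → acc 45, east 45, south 9
  cycle 0: PE[1][0] → acc 0, east 0, south 0
  cycle 1: PE[0][0] → acc 15, east 15, south 3
  cycle 1: PE[1][0] → acc 63, east 63, south 9
  cycle 2: PE[0][0] → acc 20, east 20, south 4
  cycle 2: PE[1][0] → acc 21, east 21, south 3
  cycle 3: PE[0][0] → acc 0, east 0, south 0
  cycle 3: PE[1][0] → acc 28, east 28, south 4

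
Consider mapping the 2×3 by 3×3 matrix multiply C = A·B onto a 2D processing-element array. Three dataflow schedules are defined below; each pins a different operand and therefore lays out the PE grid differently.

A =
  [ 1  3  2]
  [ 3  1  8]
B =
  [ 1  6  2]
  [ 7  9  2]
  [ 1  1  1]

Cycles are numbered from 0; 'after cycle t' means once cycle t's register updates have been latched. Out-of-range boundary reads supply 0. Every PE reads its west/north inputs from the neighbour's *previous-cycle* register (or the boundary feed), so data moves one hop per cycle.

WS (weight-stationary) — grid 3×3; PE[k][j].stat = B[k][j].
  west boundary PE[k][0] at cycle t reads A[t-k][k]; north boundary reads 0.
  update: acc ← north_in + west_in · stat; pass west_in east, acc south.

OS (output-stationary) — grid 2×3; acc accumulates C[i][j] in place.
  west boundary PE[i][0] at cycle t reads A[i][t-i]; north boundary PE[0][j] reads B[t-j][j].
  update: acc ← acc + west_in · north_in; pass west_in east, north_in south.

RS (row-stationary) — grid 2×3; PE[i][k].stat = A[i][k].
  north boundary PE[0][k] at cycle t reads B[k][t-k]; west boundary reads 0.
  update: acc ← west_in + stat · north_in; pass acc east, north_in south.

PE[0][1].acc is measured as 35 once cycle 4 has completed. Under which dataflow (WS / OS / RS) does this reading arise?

dataflow = OS

— WS: 3×3; PE[0][1] trace:
  [0] (0,1) acc=0 (h:0 v:0)
  [1] (0,1) acc=6 (h:1 v:6)
  [2] (0,1) acc=18 (h:3 v:18)
  [3] (0,1) acc=0 (h:0 v:0)
  [4] (0,1) acc=0 (h:0 v:0)
— OS: 2×3; PE[0][1] trace:
  [0] (0,1) acc=0 (h:0 v:0)
  [1] (0,1) acc=6 (h:1 v:6)
  [2] (0,1) acc=33 (h:3 v:9)
  [3] (0,1) acc=35 (h:2 v:1)
  [4] (0,1) acc=35 (h:0 v:0)
— RS: 2×3; PE[0][1] trace:
  [0] (0,1) acc=0 (h:0 v:0)
  [1] (0,1) acc=22 (h:22 v:7)
  [2] (0,1) acc=33 (h:33 v:9)
  [3] (0,1) acc=8 (h:8 v:2)
  [4] (0,1) acc=0 (h:0 v:0)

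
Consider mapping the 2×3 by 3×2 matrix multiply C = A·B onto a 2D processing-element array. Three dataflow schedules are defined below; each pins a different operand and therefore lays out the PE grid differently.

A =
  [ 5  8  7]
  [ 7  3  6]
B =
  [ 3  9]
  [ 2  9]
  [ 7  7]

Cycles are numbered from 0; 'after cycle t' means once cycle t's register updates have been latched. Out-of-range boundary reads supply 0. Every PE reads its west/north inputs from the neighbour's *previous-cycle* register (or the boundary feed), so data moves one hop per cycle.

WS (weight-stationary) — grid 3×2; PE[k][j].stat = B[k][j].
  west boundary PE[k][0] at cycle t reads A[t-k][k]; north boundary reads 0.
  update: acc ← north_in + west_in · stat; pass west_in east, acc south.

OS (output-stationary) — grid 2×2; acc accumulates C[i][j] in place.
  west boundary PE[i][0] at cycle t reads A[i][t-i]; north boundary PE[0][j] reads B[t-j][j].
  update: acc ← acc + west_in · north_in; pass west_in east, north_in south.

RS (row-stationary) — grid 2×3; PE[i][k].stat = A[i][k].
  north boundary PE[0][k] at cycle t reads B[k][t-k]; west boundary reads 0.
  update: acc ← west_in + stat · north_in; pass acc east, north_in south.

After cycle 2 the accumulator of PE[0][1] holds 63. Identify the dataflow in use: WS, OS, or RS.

Under WS (3×2), PE[0][1]:
  c0 r0c1: 0 / 0 / 0
  c1 r0c1: 45 / 5 / 45
  c2 r0c1: 63 / 7 / 63
Under OS (2×2), PE[0][1]:
  c0 r0c1: 0 / 0 / 0
  c1 r0c1: 45 / 5 / 9
  c2 r0c1: 117 / 8 / 9
Under RS (2×3), PE[0][1]:
  c0 r0c1: 0 / 0 / 0
  c1 r0c1: 31 / 31 / 2
  c2 r0c1: 117 / 117 / 9

dataflow = WS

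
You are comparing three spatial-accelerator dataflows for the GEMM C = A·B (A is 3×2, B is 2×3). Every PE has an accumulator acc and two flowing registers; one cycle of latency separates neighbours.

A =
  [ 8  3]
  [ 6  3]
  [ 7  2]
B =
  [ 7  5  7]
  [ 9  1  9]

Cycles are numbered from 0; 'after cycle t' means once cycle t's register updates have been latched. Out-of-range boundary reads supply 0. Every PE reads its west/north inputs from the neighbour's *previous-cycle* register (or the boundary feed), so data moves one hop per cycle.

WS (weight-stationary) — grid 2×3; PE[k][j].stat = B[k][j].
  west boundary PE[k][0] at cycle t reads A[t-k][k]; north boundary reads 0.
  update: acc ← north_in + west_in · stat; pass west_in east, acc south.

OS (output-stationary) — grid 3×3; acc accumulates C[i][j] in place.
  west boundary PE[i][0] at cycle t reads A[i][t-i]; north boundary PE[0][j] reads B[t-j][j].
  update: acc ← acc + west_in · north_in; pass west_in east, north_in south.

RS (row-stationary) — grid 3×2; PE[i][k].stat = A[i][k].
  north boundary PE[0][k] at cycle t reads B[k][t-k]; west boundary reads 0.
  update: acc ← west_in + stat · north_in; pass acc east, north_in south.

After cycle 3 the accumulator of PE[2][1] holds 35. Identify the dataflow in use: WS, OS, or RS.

WS: PE[2][1] is outside its 2×3 grid.
Under OS (3×3), PE[2][1]:
  [0] (2,1) acc=0 (h:0 v:0)
  [1] (2,1) acc=0 (h:0 v:0)
  [2] (2,1) acc=0 (h:0 v:0)
  [3] (2,1) acc=35 (h:7 v:5)
Under RS (3×2), PE[2][1]:
  [0] (2,1) acc=0 (h:0 v:0)
  [1] (2,1) acc=0 (h:0 v:0)
  [2] (2,1) acc=0 (h:0 v:0)
  [3] (2,1) acc=67 (h:67 v:9)

dataflow = OS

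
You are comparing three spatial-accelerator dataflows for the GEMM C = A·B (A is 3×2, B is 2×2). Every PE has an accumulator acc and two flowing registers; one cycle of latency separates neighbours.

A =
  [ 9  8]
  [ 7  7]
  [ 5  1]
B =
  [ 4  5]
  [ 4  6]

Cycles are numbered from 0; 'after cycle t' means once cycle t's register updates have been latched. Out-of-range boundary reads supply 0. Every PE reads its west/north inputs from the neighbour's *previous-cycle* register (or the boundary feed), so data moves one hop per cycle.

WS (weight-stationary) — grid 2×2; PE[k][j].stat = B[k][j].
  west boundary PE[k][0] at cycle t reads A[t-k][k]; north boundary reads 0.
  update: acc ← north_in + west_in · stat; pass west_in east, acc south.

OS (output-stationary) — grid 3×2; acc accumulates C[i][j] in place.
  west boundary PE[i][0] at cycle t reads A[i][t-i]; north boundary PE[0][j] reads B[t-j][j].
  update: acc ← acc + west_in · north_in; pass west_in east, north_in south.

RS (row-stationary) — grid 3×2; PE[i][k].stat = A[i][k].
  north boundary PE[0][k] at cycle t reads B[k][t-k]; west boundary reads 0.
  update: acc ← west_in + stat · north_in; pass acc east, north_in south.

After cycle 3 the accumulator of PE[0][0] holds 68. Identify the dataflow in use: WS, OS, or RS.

WS (2×2 grid), PE[0][0]:
  @0  [0,0]  acc 36  |  →9  ↓36
  @1  [0,0]  acc 28  |  →7  ↓28
  @2  [0,0]  acc 20  |  →5  ↓20
  @3  [0,0]  acc 0  |  →0  ↓0
OS (3×2 grid), PE[0][0]:
  @0  [0,0]  acc 36  |  →9  ↓4
  @1  [0,0]  acc 68  |  →8  ↓4
  @2  [0,0]  acc 68  |  →0  ↓0
  @3  [0,0]  acc 68  |  →0  ↓0
RS (3×2 grid), PE[0][0]:
  @0  [0,0]  acc 36  |  →36  ↓4
  @1  [0,0]  acc 45  |  →45  ↓5
  @2  [0,0]  acc 0  |  →0  ↓0
  @3  [0,0]  acc 0  |  →0  ↓0

dataflow = OS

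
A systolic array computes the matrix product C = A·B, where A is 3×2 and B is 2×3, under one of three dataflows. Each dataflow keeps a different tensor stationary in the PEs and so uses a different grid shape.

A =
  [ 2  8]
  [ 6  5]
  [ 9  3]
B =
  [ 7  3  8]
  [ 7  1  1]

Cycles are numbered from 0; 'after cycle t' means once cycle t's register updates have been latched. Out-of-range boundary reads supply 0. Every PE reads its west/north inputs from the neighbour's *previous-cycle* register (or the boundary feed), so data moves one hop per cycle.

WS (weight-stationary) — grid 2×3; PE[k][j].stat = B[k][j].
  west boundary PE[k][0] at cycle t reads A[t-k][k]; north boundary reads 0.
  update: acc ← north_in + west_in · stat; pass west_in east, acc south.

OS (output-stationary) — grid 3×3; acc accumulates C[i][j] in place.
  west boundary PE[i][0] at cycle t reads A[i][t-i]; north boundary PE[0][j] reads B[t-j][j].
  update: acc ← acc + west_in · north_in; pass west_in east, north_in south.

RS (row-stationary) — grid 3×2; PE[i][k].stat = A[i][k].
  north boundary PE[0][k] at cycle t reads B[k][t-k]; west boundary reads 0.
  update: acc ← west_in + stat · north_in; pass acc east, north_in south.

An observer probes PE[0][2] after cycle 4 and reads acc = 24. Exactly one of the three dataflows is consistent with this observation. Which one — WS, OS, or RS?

WS [2×3] PE[0][2] across cycles:
  [0] (0,2) acc=0 (h:0 v:0)
  [1] (0,2) acc=0 (h:0 v:0)
  [2] (0,2) acc=16 (h:2 v:16)
  [3] (0,2) acc=48 (h:6 v:48)
  [4] (0,2) acc=72 (h:9 v:72)
OS [3×3] PE[0][2] across cycles:
  [0] (0,2) acc=0 (h:0 v:0)
  [1] (0,2) acc=0 (h:0 v:0)
  [2] (0,2) acc=16 (h:2 v:8)
  [3] (0,2) acc=24 (h:8 v:1)
  [4] (0,2) acc=24 (h:0 v:0)
RS (3×2): PE[0][2] does not exist.

dataflow = OS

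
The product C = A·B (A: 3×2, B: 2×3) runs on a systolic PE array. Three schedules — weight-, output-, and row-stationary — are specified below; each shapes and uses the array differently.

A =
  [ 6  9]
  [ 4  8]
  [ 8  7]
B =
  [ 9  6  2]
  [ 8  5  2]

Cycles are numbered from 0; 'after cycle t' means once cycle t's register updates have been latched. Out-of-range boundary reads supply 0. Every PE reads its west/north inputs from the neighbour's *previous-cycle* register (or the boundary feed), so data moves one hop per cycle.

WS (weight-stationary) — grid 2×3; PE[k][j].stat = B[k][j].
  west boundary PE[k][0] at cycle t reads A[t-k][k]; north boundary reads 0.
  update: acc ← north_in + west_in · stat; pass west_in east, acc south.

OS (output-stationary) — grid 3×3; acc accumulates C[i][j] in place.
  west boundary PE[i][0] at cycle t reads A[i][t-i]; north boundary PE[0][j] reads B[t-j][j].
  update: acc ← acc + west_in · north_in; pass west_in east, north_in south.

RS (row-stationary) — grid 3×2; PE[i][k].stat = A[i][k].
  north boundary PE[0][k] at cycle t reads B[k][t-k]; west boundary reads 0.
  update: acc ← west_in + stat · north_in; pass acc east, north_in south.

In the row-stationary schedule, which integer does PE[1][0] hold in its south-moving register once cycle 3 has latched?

register = 2

Tracing RS — 3×2 array, target PE[1][0]:
  c0 r0c0: 54 / 54 / 9
  c0 r1c0: 0 / 0 / 0
  c1 r0c0: 36 / 36 / 6
  c1 r1c0: 36 / 36 / 9
  c2 r0c0: 12 / 12 / 2
  c2 r1c0: 24 / 24 / 6
  c3 r0c0: 0 / 0 / 0
  c3 r1c0: 8 / 8 / 2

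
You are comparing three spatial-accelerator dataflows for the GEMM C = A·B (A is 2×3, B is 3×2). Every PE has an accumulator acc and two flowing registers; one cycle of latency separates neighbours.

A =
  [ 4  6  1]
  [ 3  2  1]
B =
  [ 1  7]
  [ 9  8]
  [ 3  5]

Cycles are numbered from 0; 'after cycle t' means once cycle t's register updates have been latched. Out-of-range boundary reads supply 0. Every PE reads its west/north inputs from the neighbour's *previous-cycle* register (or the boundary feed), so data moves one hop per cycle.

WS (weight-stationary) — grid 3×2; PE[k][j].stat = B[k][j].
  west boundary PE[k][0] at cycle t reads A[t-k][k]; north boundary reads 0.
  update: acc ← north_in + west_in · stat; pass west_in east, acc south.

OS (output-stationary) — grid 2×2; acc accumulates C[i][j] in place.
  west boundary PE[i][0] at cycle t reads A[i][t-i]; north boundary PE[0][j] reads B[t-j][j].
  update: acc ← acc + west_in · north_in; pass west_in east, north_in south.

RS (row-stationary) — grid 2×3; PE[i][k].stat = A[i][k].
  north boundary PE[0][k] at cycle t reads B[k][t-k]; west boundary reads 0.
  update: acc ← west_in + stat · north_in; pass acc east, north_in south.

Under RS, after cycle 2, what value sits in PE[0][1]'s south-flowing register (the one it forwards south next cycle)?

RS (2×3). Following PE[0][1] plus its west/north inputs:
  [0] (0,0) acc=4 (h:4 v:1)
  [0] (0,1) acc=0 (h:0 v:0)
  [1] (0,0) acc=28 (h:28 v:7)
  [1] (0,1) acc=58 (h:58 v:9)
  [2] (0,0) acc=0 (h:0 v:0)
  [2] (0,1) acc=76 (h:76 v:8)

register = 8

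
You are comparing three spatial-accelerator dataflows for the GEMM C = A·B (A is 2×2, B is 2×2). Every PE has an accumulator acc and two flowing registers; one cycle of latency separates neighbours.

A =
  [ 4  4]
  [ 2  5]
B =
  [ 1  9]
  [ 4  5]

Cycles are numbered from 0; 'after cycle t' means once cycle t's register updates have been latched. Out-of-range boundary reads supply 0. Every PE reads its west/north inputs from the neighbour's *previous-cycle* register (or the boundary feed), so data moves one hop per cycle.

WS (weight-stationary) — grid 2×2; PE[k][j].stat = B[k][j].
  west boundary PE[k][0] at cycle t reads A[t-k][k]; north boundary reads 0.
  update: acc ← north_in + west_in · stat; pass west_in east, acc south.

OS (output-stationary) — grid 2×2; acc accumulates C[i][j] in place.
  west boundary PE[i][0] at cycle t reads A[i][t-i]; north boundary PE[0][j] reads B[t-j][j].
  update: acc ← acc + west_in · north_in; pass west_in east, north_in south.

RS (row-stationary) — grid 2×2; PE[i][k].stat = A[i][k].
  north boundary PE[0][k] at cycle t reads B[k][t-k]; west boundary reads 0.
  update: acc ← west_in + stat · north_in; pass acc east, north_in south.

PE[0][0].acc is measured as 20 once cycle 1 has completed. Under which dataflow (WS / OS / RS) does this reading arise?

Under WS (2×2), PE[0][0]:
  after 0 — PE[0][0] acc=4, pass-E 4, pass-S 4
  after 1 — PE[0][0] acc=2, pass-E 2, pass-S 2
Under OS (2×2), PE[0][0]:
  after 0 — PE[0][0] acc=4, pass-E 4, pass-S 1
  after 1 — PE[0][0] acc=20, pass-E 4, pass-S 4
Under RS (2×2), PE[0][0]:
  after 0 — PE[0][0] acc=4, pass-E 4, pass-S 1
  after 1 — PE[0][0] acc=36, pass-E 36, pass-S 9

dataflow = OS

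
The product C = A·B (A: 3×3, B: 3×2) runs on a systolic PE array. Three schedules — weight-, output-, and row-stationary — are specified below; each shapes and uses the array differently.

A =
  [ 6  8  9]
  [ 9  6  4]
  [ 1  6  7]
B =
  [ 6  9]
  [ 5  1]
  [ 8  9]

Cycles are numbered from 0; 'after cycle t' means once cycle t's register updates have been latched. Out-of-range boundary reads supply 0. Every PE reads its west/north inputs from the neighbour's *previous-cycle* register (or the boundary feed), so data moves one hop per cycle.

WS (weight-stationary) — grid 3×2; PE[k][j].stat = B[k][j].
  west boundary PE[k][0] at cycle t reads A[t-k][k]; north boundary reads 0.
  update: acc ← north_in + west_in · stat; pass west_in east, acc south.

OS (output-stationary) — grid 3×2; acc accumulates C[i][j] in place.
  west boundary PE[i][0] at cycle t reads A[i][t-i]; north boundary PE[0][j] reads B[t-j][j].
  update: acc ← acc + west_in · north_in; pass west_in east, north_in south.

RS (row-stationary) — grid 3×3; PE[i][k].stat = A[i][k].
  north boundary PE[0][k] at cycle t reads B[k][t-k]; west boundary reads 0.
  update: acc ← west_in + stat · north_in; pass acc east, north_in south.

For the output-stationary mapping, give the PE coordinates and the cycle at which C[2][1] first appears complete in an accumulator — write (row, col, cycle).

OS — PE[2][1] is where C[2][1] collects:
  @0  [2,1]  acc 0  |  →0  ↓0
  @1  [2,1]  acc 0  |  →0  ↓0
  @2  [2,1]  acc 0  |  →0  ↓0
  @3  [2,1]  acc 9  |  →1  ↓9
  @4  [2,1]  acc 15  |  →6  ↓1
  @5  [2,1]  acc 78  |  →7  ↓9

(row, col, cycle) = (2, 1, 5)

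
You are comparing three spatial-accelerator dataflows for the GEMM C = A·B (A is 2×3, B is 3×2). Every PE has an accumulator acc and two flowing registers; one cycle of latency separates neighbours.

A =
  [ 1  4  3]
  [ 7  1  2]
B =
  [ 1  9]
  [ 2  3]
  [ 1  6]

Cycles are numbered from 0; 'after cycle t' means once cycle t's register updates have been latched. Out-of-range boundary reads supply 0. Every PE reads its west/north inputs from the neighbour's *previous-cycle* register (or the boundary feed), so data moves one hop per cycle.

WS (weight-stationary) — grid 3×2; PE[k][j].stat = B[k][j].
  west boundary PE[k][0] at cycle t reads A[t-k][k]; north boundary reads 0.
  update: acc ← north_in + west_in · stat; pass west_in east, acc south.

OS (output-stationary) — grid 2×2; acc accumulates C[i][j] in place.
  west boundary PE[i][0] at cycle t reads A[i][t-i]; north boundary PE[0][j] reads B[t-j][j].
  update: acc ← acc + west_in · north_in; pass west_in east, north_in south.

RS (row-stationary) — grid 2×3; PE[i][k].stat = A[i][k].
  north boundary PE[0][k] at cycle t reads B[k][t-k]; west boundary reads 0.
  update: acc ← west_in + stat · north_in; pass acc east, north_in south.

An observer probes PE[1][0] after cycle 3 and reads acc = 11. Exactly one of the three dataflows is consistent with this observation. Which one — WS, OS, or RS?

dataflow = OS

WS [3×2] PE[1][0] across cycles:
  [0] (1,0) acc=0 (h:0 v:0)
  [1] (1,0) acc=9 (h:4 v:9)
  [2] (1,0) acc=9 (h:1 v:9)
  [3] (1,0) acc=0 (h:0 v:0)
OS [2×2] PE[1][0] across cycles:
  [0] (1,0) acc=0 (h:0 v:0)
  [1] (1,0) acc=7 (h:7 v:1)
  [2] (1,0) acc=9 (h:1 v:2)
  [3] (1,0) acc=11 (h:2 v:1)
RS [2×3] PE[1][0] across cycles:
  [0] (1,0) acc=0 (h:0 v:0)
  [1] (1,0) acc=7 (h:7 v:1)
  [2] (1,0) acc=63 (h:63 v:9)
  [3] (1,0) acc=0 (h:0 v:0)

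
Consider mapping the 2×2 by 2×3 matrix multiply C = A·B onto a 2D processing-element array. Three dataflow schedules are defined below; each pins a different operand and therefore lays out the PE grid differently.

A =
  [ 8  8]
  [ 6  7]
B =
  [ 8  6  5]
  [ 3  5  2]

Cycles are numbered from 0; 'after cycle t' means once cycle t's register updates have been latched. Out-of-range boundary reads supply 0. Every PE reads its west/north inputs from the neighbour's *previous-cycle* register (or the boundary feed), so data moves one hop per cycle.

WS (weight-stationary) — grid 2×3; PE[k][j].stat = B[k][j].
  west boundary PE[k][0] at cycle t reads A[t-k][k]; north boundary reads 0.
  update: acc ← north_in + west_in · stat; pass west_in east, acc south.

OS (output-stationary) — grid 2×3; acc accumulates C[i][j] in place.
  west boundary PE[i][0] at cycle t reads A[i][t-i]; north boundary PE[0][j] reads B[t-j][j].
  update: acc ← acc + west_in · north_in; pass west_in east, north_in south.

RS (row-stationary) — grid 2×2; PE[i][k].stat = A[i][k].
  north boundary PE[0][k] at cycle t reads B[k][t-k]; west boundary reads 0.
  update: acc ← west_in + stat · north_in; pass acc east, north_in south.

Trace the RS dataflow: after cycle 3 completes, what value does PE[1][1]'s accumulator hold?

RS on a 2×2 grid — tracing PE[1][1] and its feeders:
  0: (0,1).acc=0  regs=<0,0>
  0: (1,0).acc=0  regs=<0,0>
  0: (1,1).acc=0  regs=<0,0>
  1: (0,1).acc=88  regs=<88,3>
  1: (1,0).acc=48  regs=<48,8>
  1: (1,1).acc=0  regs=<0,0>
  2: (0,1).acc=88  regs=<88,5>
  2: (1,0).acc=36  regs=<36,6>
  2: (1,1).acc=69  regs=<69,3>
  3: (0,1).acc=56  regs=<56,2>
  3: (1,0).acc=30  regs=<30,5>
  3: (1,1).acc=71  regs=<71,5>

PE[1][1].acc = 71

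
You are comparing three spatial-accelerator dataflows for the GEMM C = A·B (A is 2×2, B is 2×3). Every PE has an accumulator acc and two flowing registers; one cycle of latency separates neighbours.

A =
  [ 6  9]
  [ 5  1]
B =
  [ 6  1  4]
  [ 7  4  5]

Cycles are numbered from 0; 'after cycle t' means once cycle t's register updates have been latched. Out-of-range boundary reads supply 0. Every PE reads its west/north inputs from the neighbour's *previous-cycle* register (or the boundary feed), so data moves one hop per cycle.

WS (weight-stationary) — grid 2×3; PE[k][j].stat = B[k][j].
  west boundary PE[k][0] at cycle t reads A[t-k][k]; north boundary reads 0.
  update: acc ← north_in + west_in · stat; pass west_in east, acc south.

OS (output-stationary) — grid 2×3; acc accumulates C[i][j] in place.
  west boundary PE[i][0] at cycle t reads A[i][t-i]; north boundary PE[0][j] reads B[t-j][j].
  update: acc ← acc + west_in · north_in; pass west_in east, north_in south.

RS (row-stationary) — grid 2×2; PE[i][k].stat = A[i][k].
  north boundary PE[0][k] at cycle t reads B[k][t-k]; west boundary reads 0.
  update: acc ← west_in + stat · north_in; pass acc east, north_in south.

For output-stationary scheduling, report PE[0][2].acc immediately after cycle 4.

PE[0][2].acc = 69

OS (2×3). Following PE[0][2] plus its west/north inputs:
  step 0 · PE0,1: acc=0; fwd→0 fwd↓0
  step 0 · PE0,2: acc=0; fwd→0 fwd↓0
  step 1 · PE0,1: acc=6; fwd→6 fwd↓1
  step 1 · PE0,2: acc=0; fwd→0 fwd↓0
  step 2 · PE0,1: acc=42; fwd→9 fwd↓4
  step 2 · PE0,2: acc=24; fwd→6 fwd↓4
  step 3 · PE0,1: acc=42; fwd→0 fwd↓0
  step 3 · PE0,2: acc=69; fwd→9 fwd↓5
  step 4 · PE0,1: acc=42; fwd→0 fwd↓0
  step 4 · PE0,2: acc=69; fwd→0 fwd↓0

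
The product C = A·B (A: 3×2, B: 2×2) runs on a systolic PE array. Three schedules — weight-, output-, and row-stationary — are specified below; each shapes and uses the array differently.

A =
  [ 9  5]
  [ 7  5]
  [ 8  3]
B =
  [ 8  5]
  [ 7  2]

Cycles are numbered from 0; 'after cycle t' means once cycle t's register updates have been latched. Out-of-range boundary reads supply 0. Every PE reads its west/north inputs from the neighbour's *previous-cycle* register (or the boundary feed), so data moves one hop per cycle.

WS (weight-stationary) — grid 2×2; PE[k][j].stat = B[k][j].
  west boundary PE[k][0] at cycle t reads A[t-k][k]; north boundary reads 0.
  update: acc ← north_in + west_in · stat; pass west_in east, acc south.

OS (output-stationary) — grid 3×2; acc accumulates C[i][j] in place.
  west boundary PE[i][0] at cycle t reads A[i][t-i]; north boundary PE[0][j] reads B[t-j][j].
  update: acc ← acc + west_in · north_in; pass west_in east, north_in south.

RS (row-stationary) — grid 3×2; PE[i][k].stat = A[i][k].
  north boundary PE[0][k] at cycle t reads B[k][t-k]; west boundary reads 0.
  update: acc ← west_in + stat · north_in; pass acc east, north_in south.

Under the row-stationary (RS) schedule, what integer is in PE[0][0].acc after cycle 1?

RS 3×2: PE[0][0] cycle-by-cycle (with neighbour feeds):
  @0  [0,0]  acc 72  |  →72  ↓8
  @1  [0,0]  acc 45  |  →45  ↓5

PE[0][0].acc = 45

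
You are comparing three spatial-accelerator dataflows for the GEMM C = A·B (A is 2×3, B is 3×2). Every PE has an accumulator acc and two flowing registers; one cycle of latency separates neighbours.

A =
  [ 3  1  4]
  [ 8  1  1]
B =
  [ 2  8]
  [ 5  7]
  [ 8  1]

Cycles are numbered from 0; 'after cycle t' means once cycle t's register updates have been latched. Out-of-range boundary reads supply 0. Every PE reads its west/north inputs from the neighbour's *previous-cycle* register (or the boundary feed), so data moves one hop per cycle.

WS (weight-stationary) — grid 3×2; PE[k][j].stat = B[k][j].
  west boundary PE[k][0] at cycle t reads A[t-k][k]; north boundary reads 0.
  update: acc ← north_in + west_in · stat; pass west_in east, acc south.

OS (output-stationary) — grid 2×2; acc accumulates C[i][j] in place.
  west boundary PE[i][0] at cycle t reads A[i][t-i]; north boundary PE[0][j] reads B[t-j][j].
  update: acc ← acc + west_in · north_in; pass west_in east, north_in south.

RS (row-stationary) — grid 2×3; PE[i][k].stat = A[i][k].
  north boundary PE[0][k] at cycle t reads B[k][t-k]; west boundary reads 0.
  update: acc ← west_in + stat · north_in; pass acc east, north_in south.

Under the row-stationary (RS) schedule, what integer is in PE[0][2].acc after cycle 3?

PE[0][2].acc = 35

Tracing RS — 2×3 array, target PE[0][2]:
  after 0 — PE[0][1] acc=0, pass-E 0, pass-S 0
  after 0 — PE[0][2] acc=0, pass-E 0, pass-S 0
  after 1 — PE[0][1] acc=11, pass-E 11, pass-S 5
  after 1 — PE[0][2] acc=0, pass-E 0, pass-S 0
  after 2 — PE[0][1] acc=31, pass-E 31, pass-S 7
  after 2 — PE[0][2] acc=43, pass-E 43, pass-S 8
  after 3 — PE[0][1] acc=0, pass-E 0, pass-S 0
  after 3 — PE[0][2] acc=35, pass-E 35, pass-S 1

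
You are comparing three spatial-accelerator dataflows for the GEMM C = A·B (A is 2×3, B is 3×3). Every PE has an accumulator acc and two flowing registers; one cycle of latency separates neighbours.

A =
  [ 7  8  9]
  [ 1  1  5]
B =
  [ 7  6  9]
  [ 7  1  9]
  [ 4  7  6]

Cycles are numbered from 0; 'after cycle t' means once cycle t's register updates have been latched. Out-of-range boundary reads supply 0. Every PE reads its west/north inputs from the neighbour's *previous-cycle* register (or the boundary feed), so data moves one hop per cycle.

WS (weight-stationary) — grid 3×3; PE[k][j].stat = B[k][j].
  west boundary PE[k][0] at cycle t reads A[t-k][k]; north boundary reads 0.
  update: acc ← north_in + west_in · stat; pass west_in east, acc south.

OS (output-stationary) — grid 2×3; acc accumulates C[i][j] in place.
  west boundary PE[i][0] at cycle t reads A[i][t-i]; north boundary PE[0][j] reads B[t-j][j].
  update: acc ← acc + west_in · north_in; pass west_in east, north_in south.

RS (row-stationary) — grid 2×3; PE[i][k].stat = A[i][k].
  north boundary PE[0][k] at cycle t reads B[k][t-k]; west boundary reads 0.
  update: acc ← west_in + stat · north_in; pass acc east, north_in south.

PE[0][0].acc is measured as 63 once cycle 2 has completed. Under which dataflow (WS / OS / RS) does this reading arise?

dataflow = RS

WS [3×3] PE[0][0] across cycles:
  step 0 · PE0,0: acc=49; fwd→7 fwd↓49
  step 1 · PE0,0: acc=7; fwd→1 fwd↓7
  step 2 · PE0,0: acc=0; fwd→0 fwd↓0
OS [2×3] PE[0][0] across cycles:
  step 0 · PE0,0: acc=49; fwd→7 fwd↓7
  step 1 · PE0,0: acc=105; fwd→8 fwd↓7
  step 2 · PE0,0: acc=141; fwd→9 fwd↓4
RS [2×3] PE[0][0] across cycles:
  step 0 · PE0,0: acc=49; fwd→49 fwd↓7
  step 1 · PE0,0: acc=42; fwd→42 fwd↓6
  step 2 · PE0,0: acc=63; fwd→63 fwd↓9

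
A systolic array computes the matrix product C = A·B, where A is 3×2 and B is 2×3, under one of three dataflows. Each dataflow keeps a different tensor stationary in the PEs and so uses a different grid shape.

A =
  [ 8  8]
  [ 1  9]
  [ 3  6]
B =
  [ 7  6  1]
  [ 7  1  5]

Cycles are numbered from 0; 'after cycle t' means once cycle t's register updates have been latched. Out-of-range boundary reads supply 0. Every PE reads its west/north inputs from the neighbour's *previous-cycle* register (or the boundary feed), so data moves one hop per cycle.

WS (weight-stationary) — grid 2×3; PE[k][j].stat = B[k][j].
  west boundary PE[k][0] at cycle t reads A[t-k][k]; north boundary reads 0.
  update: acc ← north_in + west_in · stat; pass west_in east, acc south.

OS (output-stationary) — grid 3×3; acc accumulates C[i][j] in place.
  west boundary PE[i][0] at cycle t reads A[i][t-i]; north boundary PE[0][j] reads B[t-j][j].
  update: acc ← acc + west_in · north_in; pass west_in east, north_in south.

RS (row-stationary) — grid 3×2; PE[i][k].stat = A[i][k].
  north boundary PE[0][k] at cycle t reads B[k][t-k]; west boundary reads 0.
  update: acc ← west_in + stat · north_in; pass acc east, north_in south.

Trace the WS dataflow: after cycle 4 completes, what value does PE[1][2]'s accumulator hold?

Tracing WS — 2×3 array, target PE[1][2]:
  cycle 0: PE[0][2] → acc 0, east 0, south 0
  cycle 0: PE[1][1] → acc 0, east 0, south 0
  cycle 0: PE[1][2] → acc 0, east 0, south 0
  cycle 1: PE[0][2] → acc 0, east 0, south 0
  cycle 1: PE[1][1] → acc 0, east 0, south 0
  cycle 1: PE[1][2] → acc 0, east 0, south 0
  cycle 2: PE[0][2] → acc 8, east 8, south 8
  cycle 2: PE[1][1] → acc 56, east 8, south 56
  cycle 2: PE[1][2] → acc 0, east 0, south 0
  cycle 3: PE[0][2] → acc 1, east 1, south 1
  cycle 3: PE[1][1] → acc 15, east 9, south 15
  cycle 3: PE[1][2] → acc 48, east 8, south 48
  cycle 4: PE[0][2] → acc 3, east 3, south 3
  cycle 4: PE[1][1] → acc 24, east 6, south 24
  cycle 4: PE[1][2] → acc 46, east 9, south 46

PE[1][2].acc = 46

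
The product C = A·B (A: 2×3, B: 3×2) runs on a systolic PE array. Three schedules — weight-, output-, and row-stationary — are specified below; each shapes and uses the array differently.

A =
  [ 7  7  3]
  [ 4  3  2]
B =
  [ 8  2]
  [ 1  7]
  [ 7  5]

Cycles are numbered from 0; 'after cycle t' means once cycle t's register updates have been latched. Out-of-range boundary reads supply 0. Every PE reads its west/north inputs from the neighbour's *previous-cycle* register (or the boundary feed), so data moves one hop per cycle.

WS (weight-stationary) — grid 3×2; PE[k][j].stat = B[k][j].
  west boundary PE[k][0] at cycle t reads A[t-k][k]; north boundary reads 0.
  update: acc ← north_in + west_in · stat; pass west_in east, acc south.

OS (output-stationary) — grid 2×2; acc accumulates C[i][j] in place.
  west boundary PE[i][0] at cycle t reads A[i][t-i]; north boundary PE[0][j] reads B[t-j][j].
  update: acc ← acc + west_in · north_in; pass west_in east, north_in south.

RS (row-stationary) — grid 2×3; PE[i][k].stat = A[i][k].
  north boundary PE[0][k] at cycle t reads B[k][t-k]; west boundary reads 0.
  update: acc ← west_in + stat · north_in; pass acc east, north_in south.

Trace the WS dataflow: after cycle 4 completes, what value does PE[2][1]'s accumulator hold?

WS 3×2: PE[2][1] cycle-by-cycle (with neighbour feeds):
  c0 r1c1: 0 / 0 / 0
  c0 r2c0: 0 / 0 / 0
  c0 r2c1: 0 / 0 / 0
  c1 r1c1: 0 / 0 / 0
  c1 r2c0: 0 / 0 / 0
  c1 r2c1: 0 / 0 / 0
  c2 r1c1: 63 / 7 / 63
  c2 r2c0: 84 / 3 / 84
  c2 r2c1: 0 / 0 / 0
  c3 r1c1: 29 / 3 / 29
  c3 r2c0: 49 / 2 / 49
  c3 r2c1: 78 / 3 / 78
  c4 r1c1: 0 / 0 / 0
  c4 r2c0: 0 / 0 / 0
  c4 r2c1: 39 / 2 / 39

PE[2][1].acc = 39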